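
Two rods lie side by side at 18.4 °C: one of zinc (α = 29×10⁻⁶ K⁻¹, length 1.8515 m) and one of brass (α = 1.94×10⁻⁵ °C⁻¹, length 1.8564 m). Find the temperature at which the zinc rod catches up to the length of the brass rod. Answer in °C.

L₁(1 + α₁ΔT) = L₂(1 + α₂ΔT) ⇒ ΔT = (L₂ − L₁)/(α₁L₁ − α₂L₂)
L₂ − L₁ = 1.8564 − 1.8515 = 4.90×10⁻³ m
α₁L₁ − α₂L₂ = 29×10⁻⁶×1.8515 − 1.94×10⁻⁵×1.8564 = 1.767934×10⁻⁵ m/K
ΔT = 4.90×10⁻³ / 1.767934×10⁻⁵ = 277.160 K
T = 18.4 + 277.160 = 295.560 °C

T = 295.6 °C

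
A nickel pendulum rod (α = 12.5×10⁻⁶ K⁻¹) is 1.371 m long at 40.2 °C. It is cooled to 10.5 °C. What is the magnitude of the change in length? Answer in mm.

ΔL = 0.509 mm

|ΔT| = |10.5 − 40.2| = 29.7 K
ΔL = αL₀ΔT = (12.5×10⁻⁶)(1.371)(29.7) = 5.09×10⁻⁴ m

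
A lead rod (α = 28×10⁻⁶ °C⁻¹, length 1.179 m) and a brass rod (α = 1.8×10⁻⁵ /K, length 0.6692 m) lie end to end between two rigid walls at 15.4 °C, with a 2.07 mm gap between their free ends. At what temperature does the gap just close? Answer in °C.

T = 61.3 °C

Gap closes when ΔL₁ + ΔL₂ = 2.07 mm = 2.07×10⁻³ m
(α₁L₁ + α₂L₂)ΔT = g
α₁L₁ + α₂L₂ = 28×10⁻⁶×1.179 + 1.8×10⁻⁵×0.6692 = 4.50576×10⁻⁵ m/K
ΔT = 2.07×10⁻³ / 4.50576×10⁻⁵ = 45.941 K
T = 15.4 + 45.941 = 61.341 °C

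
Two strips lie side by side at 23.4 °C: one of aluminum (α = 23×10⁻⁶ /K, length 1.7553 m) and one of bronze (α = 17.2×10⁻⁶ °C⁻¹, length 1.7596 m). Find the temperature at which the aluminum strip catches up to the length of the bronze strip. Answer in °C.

L₁(1 + α₁ΔT) = L₂(1 + α₂ΔT) ⇒ ΔT = (L₂ − L₁)/(α₁L₁ − α₂L₂)
L₂ − L₁ = 1.7596 − 1.7553 = 4.30×10⁻³ m
α₁L₁ − α₂L₂ = 23×10⁻⁶×1.7553 − 17.2×10⁻⁶×1.7596 = 1.010678×10⁻⁵ m/K
ΔT = 4.30×10⁻³ / 1.010678×10⁻⁵ = 425.457 K
T = 23.4 + 425.457 = 448.857 °C

T = 448.9 °C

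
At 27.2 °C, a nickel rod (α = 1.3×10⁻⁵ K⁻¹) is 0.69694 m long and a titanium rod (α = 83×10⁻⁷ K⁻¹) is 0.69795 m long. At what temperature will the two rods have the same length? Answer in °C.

L₁(1 + α₁ΔT) = L₂(1 + α₂ΔT) ⇒ ΔT = (L₂ − L₁)/(α₁L₁ − α₂L₂)
L₂ − L₁ = 0.69795 − 0.69694 = 1.01×10⁻³ m
α₁L₁ − α₂L₂ = 1.3×10⁻⁵×0.69694 − 83×10⁻⁷×0.69795 = 3.267235×10⁻⁶ m/K
ΔT = 1.01×10⁻³ / 3.267235×10⁻⁶ = 309.130 K
T = 27.2 + 309.130 = 336.330 °C

T = 336.3 °C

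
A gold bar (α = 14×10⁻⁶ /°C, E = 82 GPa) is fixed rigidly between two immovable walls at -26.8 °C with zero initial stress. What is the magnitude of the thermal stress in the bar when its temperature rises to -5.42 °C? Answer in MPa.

Fully constrained: the free strain ε = αΔT is blocked, so σ = Eε = EαΔT.
|ΔT| = 21.38 K
σ = 82.0×10⁹ × 14×10⁻⁶ × 21.38 = 2.45×10⁷ Pa

σ = 24.5 MPa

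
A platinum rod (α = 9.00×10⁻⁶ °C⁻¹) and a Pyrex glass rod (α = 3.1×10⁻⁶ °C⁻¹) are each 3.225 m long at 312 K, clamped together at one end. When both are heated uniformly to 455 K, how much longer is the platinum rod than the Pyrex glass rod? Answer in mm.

ΔT = 143 K
platinum: ΔL = 9.00×10⁻⁶ × 3.225 m × 143 = 4.1506×10⁻³ m = 4.1506 mm
Pyrex glass: ΔL = 3.1×10⁻⁶ × 3.225 m × 143 = 1.4296×10⁻³ m = 1.4296 mm
difference = 4.1506 − 1.4296 = 2.7210 mm

2.72 mm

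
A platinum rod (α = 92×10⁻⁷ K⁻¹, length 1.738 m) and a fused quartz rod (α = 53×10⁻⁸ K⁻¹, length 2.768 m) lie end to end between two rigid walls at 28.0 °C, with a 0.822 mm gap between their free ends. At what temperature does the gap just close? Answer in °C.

α₁L₁ = 1.59896×10⁻⁵ m/K, α₂L₂ = 1.46704×10⁻⁶ m/K → total 1.745664×10⁻⁵ m/K
ΔT = g/(α₁L₁+α₂L₂) = 8.22×10⁻⁴ / 1.745664×10⁻⁵ = 47.088 K
T = 28.0 + 47.088 = 75.088 °C

T = 75.1 °C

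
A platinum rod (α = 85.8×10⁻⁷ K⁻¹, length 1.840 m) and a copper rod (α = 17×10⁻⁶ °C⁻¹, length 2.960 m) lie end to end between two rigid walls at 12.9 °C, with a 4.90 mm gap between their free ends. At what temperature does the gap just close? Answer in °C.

T = 87.0 °C

Gap closes when ΔL₁ + ΔL₂ = 4.90 mm = 4.90×10⁻³ m
(α₁L₁ + α₂L₂)ΔT = g
α₁L₁ + α₂L₂ = 85.8×10⁻⁷×1.840 + 17×10⁻⁶×2.960 = 6.61072×10⁻⁵ m/K
ΔT = 4.90×10⁻³ / 6.61072×10⁻⁵ = 74.122 K
T = 12.9 + 74.122 = 87.022 °C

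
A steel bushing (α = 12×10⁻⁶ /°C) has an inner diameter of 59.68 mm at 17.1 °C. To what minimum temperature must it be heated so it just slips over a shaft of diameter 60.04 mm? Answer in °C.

T = 520 °C

Required Δd = 60.04 − 59.68 = 0.36 mm
Δd = αd₀ΔT ⇒ ΔT = Δd/(αd₀) = 0.36 / (12×10⁻⁶ × 59.68) = 502.68 K
T_min = 17.1 + 502.68 = 519.78 °C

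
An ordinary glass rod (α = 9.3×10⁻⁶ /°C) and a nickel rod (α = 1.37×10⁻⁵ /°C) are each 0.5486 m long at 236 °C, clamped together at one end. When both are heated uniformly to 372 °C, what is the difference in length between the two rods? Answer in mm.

ΔT = 136 K
ordinary glass: ΔL = 9.3×10⁻⁶ × 0.5486 m × 136 = 6.9387×10⁻⁴ m = 0.69387 mm
nickel: ΔL = 1.37×10⁻⁵ × 0.5486 m × 136 = 1.0222×10⁻³ m = 1.0222 mm
difference = 1.0222 − 0.69387 = 0.32833 mm

0.328 mm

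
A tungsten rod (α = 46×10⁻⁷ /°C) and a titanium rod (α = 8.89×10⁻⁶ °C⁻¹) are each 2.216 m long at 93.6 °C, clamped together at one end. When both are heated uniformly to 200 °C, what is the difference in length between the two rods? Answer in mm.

ΔT = 106.4 K
tungsten: ΔL = 46×10⁻⁷ × 2.216 m × 106.4 = 1.0846×10⁻³ m = 1.0846 mm
titanium: ΔL = 8.89×10⁻⁶ × 2.216 m × 106.4 = 2.0961×10⁻³ m = 2.0961 mm
difference = 2.0961 − 1.0846 = 1.0115 mm

1.01 mm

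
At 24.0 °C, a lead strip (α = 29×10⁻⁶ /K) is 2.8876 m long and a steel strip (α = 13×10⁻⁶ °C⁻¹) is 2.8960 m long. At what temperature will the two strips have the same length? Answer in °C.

T = 206.2 °C

Equal length when α₁L₁ΔT − α₂L₂ΔT = L₂ − L₁ = 8.40×10⁻³ m
α₁L₁ = 8.37404×10⁻⁵, α₂L₂ = 3.7648×10⁻⁵ → Δ(αL) = 4.60924×10⁻⁵ m/K
ΔT = 8.40×10⁻³ / 4.60924×10⁻⁵ = 182.243 K, so T = 24.0 + 182.243 = 206.243 °C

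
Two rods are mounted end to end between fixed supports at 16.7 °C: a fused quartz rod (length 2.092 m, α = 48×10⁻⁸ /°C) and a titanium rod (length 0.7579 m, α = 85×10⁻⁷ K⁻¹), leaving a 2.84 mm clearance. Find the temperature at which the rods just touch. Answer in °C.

Gap closes when ΔL₁ + ΔL₂ = 2.84 mm = 2.84×10⁻³ m
(α₁L₁ + α₂L₂)ΔT = g
α₁L₁ + α₂L₂ = 48×10⁻⁸×2.092 + 85×10⁻⁷×0.7579 = 7.44631×10⁻⁶ m/K
ΔT = 2.84×10⁻³ / 7.44631×10⁻⁶ = 381.40 K
T = 16.7 + 381.40 = 398.10 °C

T = 398 °C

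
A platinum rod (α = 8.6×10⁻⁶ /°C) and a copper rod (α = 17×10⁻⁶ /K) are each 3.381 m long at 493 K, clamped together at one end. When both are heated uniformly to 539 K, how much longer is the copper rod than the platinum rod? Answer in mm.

ΔT = 46 K
platinum: ΔL = 8.6×10⁻⁶ × 3.381 m × 46 = 1.3375×10⁻³ m = 1.3375 mm
copper: ΔL = 17×10⁻⁶ × 3.381 m × 46 = 2.6439×10⁻³ m = 2.6439 mm
difference = 2.6439 − 1.3375 = 1.3064 mm

1.31 mm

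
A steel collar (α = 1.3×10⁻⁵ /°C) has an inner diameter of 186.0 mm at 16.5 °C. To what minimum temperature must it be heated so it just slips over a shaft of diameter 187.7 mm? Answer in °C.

Required Δd = 187.7 − 186.0 = 1.7 mm
Δd = αd₀ΔT ⇒ ΔT = Δd/(αd₀) = 1.7 / (1.3×10⁻⁵ × 186.0) = 703.06 K
T_min = 16.5 + 703.06 = 719.56 °C

T = 720 °C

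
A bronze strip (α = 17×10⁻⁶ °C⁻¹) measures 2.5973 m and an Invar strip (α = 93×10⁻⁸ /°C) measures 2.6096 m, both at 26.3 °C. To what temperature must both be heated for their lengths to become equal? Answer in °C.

T = 321.1 °C

L₁(1 + α₁ΔT) = L₂(1 + α₂ΔT) ⇒ ΔT = (L₂ − L₁)/(α₁L₁ − α₂L₂)
L₂ − L₁ = 2.6096 − 2.5973 = 1.23×10⁻² m
α₁L₁ − α₂L₂ = 17×10⁻⁶×2.5973 − 93×10⁻⁸×2.6096 = 4.1727172×10⁻⁵ m/K
ΔT = 1.23×10⁻² / 4.1727172×10⁻⁵ = 294.772 K
T = 26.3 + 294.772 = 321.072 °C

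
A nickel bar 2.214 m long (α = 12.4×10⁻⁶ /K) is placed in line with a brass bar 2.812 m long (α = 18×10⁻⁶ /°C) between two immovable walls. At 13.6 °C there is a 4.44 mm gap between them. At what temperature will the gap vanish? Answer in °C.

Gap closes when ΔL₁ + ΔL₂ = 4.44 mm = 4.44×10⁻³ m
(α₁L₁ + α₂L₂)ΔT = g
α₁L₁ + α₂L₂ = 12.4×10⁻⁶×2.214 + 18×10⁻⁶×2.812 = 7.80696×10⁻⁵ m/K
ΔT = 4.44×10⁻³ / 7.80696×10⁻⁵ = 56.872 K
T = 13.6 + 56.872 = 70.472 °C

T = 70.5 °C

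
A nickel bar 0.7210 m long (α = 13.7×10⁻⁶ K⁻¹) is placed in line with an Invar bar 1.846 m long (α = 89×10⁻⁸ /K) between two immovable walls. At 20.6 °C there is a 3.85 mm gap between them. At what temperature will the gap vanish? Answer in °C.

α₁L₁ = 9.8777×10⁻⁶ m/K, α₂L₂ = 1.64294×10⁻⁶ m/K → total 1.152064×10⁻⁵ m/K
ΔT = g/(α₁L₁+α₂L₂) = 3.85×10⁻³ / 1.152064×10⁻⁵ = 334.18 K
T = 20.6 + 334.18 = 354.78 °C

T = 355 °C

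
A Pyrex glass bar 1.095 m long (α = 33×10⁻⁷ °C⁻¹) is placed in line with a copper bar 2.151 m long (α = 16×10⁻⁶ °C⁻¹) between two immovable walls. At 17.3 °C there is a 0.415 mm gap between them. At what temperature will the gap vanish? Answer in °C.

T = 28.2 °C

α₁L₁ = 3.6135×10⁻⁶ m/K, α₂L₂ = 3.4416×10⁻⁵ m/K → total 3.80295×10⁻⁵ m/K
ΔT = g/(α₁L₁+α₂L₂) = 4.15×10⁻⁴ / 3.80295×10⁻⁵ = 10.913 K
T = 17.3 + 10.913 = 28.213 °C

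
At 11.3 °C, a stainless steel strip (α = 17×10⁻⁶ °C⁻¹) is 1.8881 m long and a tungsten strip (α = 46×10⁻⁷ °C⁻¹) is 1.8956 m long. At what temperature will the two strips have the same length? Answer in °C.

L₁(1 + α₁ΔT) = L₂(1 + α₂ΔT) ⇒ ΔT = (L₂ − L₁)/(α₁L₁ − α₂L₂)
L₂ − L₁ = 1.8956 − 1.8881 = 7.50×10⁻³ m
α₁L₁ − α₂L₂ = 17×10⁻⁶×1.8881 − 46×10⁻⁷×1.8956 = 2.337794×10⁻⁵ m/K
ΔT = 7.50×10⁻³ / 2.337794×10⁻⁵ = 320.815 K
T = 11.3 + 320.815 = 332.115 °C

T = 332.1 °C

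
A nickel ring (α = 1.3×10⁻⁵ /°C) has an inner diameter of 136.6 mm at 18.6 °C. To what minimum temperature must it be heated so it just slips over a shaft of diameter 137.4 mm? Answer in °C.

T = 469 °C

Required Δd = 137.4 − 136.6 = 0.8 mm
Δd = αd₀ΔT ⇒ ΔT = Δd/(αd₀) = 0.8 / (1.3×10⁻⁵ × 136.6) = 450.50 K
T_min = 18.6 + 450.50 = 469.10 °C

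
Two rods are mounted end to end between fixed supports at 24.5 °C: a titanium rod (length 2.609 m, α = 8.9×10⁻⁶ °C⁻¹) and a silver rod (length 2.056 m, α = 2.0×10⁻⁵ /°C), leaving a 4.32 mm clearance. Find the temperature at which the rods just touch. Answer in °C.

Gap closes when ΔL₁ + ΔL₂ = 4.32 mm = 4.32×10⁻³ m
(α₁L₁ + α₂L₂)ΔT = g
α₁L₁ + α₂L₂ = 8.9×10⁻⁶×2.609 + 2.0×10⁻⁵×2.056 = 6.43401×10⁻⁵ m/K
ΔT = 4.32×10⁻³ / 6.43401×10⁻⁵ = 67.143 K
T = 24.5 + 67.143 = 91.643 °C

T = 91.6 °C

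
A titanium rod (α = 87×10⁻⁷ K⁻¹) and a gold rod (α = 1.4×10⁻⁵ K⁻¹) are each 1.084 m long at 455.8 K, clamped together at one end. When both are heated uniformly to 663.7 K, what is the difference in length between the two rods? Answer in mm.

1.19 mm

ΔT = 207.9 K
titanium: ΔL = 87×10⁻⁷ × 1.084 m × 207.9 = 1.9607×10⁻³ m = 1.9607 mm
gold: ΔL = 1.4×10⁻⁵ × 1.084 m × 207.9 = 3.1551×10⁻³ m = 3.1551 mm
difference = 3.1551 − 1.9607 = 1.1944 mm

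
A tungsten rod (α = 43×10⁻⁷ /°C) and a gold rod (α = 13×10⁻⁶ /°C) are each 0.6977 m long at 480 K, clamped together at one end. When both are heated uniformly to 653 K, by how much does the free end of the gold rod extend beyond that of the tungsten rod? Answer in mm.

ΔT = 173 K
tungsten: ΔL = 43×10⁻⁷ × 0.6977 m × 173 = 5.1902×10⁻⁴ m = 0.51902 mm
gold: ΔL = 13×10⁻⁶ × 0.6977 m × 173 = 1.5691×10⁻³ m = 1.5691 mm
difference = 1.5691 − 0.51902 = 1.05008 mm

1.05 mm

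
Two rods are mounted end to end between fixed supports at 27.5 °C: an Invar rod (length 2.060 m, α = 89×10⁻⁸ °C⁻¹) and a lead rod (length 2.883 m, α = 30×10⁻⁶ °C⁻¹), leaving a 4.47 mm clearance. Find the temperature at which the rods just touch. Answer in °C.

T = 78.1 °C

α₁L₁ = 1.8334×10⁻⁶ m/K, α₂L₂ = 8.649×10⁻⁵ m/K → total 8.83234×10⁻⁵ m/K
ΔT = g/(α₁L₁+α₂L₂) = 4.47×10⁻³ / 8.83234×10⁻⁵ = 50.609 K
T = 27.5 + 50.609 = 78.109 °C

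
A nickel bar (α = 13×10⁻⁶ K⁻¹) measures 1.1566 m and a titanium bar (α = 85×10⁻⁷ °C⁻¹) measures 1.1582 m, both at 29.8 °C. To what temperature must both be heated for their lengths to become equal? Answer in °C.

T = 338.0 °C

Equal length when α₁L₁ΔT − α₂L₂ΔT = L₂ − L₁ = 1.60×10⁻³ m
α₁L₁ = 1.50358×10⁻⁵, α₂L₂ = 9.8447×10⁻⁶ → Δ(αL) = 5.1911×10⁻⁶ m/K
ΔT = 1.60×10⁻³ / 5.1911×10⁻⁶ = 308.220 K, so T = 29.8 + 308.220 = 338.020 °C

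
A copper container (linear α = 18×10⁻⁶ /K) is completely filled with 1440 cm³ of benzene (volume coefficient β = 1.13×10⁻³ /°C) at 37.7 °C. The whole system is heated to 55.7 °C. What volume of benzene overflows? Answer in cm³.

The container also expands: β_container ≈ 3α = 5.4×10⁻⁵ /K
Net overflow = V₀(β_liq − 3α_cont)ΔT
β − 3α = 1.13×10⁻³ − 5.4×10⁻⁵ = 1.076×10⁻³ /K; ΔT = 18.0 K
ΔV = 1440 × 1.076×10⁻³ × 18.0 = 27.9 cm³

27.9 cm³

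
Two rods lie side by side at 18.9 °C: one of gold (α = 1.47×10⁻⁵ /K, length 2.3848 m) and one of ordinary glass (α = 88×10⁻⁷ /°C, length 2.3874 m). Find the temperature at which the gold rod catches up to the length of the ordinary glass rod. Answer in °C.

T = 204.0 °C

L₁(1 + α₁ΔT) = L₂(1 + α₂ΔT) ⇒ ΔT = (L₂ − L₁)/(α₁L₁ − α₂L₂)
L₂ − L₁ = 2.3874 − 2.3848 = 2.60×10⁻³ m
α₁L₁ − α₂L₂ = 1.47×10⁻⁵×2.3848 − 88×10⁻⁷×2.3874 = 1.404744×10⁻⁵ m/K
ΔT = 2.60×10⁻³ / 1.404744×10⁻⁵ = 185.087 K
T = 18.9 + 185.087 = 203.987 °C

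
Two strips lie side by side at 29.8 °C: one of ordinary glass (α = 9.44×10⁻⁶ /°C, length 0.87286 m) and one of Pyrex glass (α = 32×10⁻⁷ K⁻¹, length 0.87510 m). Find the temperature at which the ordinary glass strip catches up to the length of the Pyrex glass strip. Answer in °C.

L₁(1 + α₁ΔT) = L₂(1 + α₂ΔT) ⇒ ΔT = (L₂ − L₁)/(α₁L₁ − α₂L₂)
L₂ − L₁ = 0.87510 − 0.87286 = 2.24×10⁻³ m
α₁L₁ − α₂L₂ = 9.44×10⁻⁶×0.87286 − 32×10⁻⁷×0.87510 = 5.4394784×10⁻⁶ m/K
ΔT = 2.24×10⁻³ / 5.4394784×10⁻⁶ = 411.804 K
T = 29.8 + 411.804 = 441.604 °C

T = 441.6 °C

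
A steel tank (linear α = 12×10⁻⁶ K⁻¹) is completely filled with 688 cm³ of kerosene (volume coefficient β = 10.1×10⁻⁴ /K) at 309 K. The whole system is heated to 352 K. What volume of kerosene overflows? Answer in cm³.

28.8 cm³

The tank also expands: β_container ≈ 3α = 3.6×10⁻⁵ /K
Net overflow = V₀(β_liq − 3α_cont)ΔT
β − 3α = 1.01×10⁻³ − 3.6×10⁻⁵ = 9.74×10⁻⁴ /K; ΔT = 43 K
ΔV = 688 × 9.74×10⁻⁴ × 43 = 28.8 cm³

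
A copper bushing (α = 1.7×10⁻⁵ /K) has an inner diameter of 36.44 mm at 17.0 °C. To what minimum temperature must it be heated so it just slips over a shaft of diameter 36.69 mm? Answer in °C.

Required Δd = 36.69 − 36.44 = 0.25 mm
Δd = αd₀ΔT ⇒ ΔT = Δd/(αd₀) = 0.25 / (1.7×10⁻⁵ × 36.44) = 403.56 K
T_min = 17.0 + 403.56 = 420.56 °C

T = 421 °C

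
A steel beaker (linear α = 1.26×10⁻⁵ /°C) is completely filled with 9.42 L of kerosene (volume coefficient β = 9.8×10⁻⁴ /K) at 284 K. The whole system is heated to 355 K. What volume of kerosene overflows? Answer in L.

0.630 L

The beaker also expands: β_container ≈ 3α = 3.78×10⁻⁵ /K
Net overflow = V₀(β_liq − 3α_cont)ΔT
β − 3α = 9.80×10⁻⁴ − 3.78×10⁻⁵ = 9.422×10⁻⁴ /K; ΔT = 71 K
ΔV = 9.42 × 9.422×10⁻⁴ × 71 = 0.630 L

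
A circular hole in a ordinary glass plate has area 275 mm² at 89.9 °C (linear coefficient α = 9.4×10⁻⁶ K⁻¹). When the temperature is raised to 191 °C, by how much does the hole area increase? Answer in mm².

ΔA = 0.523 mm²

Area coefficient ≈ 2α; |ΔT| = 101.1 K
ΔA = 2αA₀ΔT = 2(9.4×10⁻⁶)(275)(101.1) = 0.523 mm²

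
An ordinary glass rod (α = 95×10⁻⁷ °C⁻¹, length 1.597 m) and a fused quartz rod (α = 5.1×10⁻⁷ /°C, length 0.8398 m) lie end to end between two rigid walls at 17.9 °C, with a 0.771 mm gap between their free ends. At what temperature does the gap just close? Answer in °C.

T = 67.3 °C

α₁L₁ = 1.51715×10⁻⁵ m/K, α₂L₂ = 4.28298×10⁻⁷ m/K → total 1.5599798×10⁻⁵ m/K
ΔT = g/(α₁L₁+α₂L₂) = 7.71×10⁻⁴ / 1.5599798×10⁻⁵ = 49.424 K
T = 17.9 + 49.424 = 67.324 °C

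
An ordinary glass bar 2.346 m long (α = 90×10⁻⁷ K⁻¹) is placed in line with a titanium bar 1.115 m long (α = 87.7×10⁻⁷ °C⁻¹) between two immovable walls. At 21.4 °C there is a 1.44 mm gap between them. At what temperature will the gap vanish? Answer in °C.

Gap closes when ΔL₁ + ΔL₂ = 1.44 mm = 1.44×10⁻³ m
(α₁L₁ + α₂L₂)ΔT = g
α₁L₁ + α₂L₂ = 90×10⁻⁷×2.346 + 87.7×10⁻⁷×1.115 = 3.089255×10⁻⁵ m/K
ΔT = 1.44×10⁻³ / 3.089255×10⁻⁵ = 46.613 K
T = 21.4 + 46.613 = 68.013 °C

T = 68.0 °C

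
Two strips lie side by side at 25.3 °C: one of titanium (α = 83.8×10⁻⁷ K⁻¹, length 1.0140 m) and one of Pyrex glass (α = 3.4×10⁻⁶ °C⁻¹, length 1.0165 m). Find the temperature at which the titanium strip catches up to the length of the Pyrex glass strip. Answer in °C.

T = 521.2 °C

L₁(1 + α₁ΔT) = L₂(1 + α₂ΔT) ⇒ ΔT = (L₂ − L₁)/(α₁L₁ − α₂L₂)
L₂ − L₁ = 1.0165 − 1.0140 = 2.50×10⁻³ m
α₁L₁ − α₂L₂ = 83.8×10⁻⁷×1.0140 − 3.4×10⁻⁶×1.0165 = 5.04122×10⁻⁶ m/K
ΔT = 2.50×10⁻³ / 5.04122×10⁻⁶ = 495.912 K
T = 25.3 + 495.912 = 521.212 °C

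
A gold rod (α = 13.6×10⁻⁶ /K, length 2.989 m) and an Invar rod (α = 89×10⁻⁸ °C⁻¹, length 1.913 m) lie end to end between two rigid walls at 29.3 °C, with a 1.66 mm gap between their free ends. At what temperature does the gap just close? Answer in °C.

T = 68.5 °C

α₁L₁ = 4.06504×10⁻⁵ m/K, α₂L₂ = 1.70257×10⁻⁶ m/K → total 4.235297×10⁻⁵ m/K
ΔT = g/(α₁L₁+α₂L₂) = 1.66×10⁻³ / 4.235297×10⁻⁵ = 39.194 K
T = 29.3 + 39.194 = 68.494 °C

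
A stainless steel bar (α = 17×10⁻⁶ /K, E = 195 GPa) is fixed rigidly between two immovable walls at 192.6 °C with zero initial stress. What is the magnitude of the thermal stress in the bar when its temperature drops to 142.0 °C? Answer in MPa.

Fully constrained: the free strain ε = αΔT is blocked, so σ = Eε = EαΔT.
|ΔT| = 50.6 K
σ = 195×10⁹ × 17×10⁻⁶ × 50.6 = 1.68×10⁸ Pa

σ = 168 MPa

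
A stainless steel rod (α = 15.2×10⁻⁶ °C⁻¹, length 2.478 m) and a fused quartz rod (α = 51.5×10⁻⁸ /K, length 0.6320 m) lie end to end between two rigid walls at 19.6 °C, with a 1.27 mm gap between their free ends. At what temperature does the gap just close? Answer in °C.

α₁L₁ = 3.76656×10⁻⁵ m/K, α₂L₂ = 3.2548×10⁻⁷ m/K → total 3.799108×10⁻⁵ m/K
ΔT = g/(α₁L₁+α₂L₂) = 1.27×10⁻³ / 3.799108×10⁻⁵ = 33.429 K
T = 19.6 + 33.429 = 53.029 °C

T = 53.0 °C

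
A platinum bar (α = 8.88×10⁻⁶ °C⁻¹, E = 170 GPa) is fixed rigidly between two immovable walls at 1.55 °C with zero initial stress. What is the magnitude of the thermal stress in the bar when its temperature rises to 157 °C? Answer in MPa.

σ = 235 MPa

Fully constrained: the free strain ε = αΔT is blocked, so σ = Eε = EαΔT.
|ΔT| = 155.45 K
σ = 170×10⁹ × 8.88×10⁻⁶ × 155.45 = 2.35×10⁸ Pa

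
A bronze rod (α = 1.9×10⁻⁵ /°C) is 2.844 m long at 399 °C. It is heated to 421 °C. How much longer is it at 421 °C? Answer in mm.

|ΔT| = |421 − 399| = 22 K
ΔL = αL₀ΔT = (1.9×10⁻⁵)(2.844)(22) = 1.19×10⁻³ m

ΔL = 1.19 mm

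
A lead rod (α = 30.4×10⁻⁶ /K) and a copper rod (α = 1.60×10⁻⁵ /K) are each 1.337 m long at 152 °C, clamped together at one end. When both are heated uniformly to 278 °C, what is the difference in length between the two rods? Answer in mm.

2.43 mm

ΔT = 126 K
lead: ΔL = 30.4×10⁻⁶ × 1.337 m × 126 = 5.1212×10⁻³ m = 5.1212 mm
copper: ΔL = 1.60×10⁻⁵ × 1.337 m × 126 = 2.6954×10⁻³ m = 2.6954 mm
difference = 5.1212 − 2.6954 = 2.4258 mm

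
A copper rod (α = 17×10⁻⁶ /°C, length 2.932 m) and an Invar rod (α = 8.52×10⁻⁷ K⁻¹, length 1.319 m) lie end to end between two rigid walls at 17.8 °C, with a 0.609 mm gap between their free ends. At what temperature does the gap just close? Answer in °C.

T = 29.7 °C

Gap closes when ΔL₁ + ΔL₂ = 0.609 mm = 6.09×10⁻⁴ m
(α₁L₁ + α₂L₂)ΔT = g
α₁L₁ + α₂L₂ = 17×10⁻⁶×2.932 + 8.52×10⁻⁷×1.319 = 5.0967788×10⁻⁵ m/K
ΔT = 6.09×10⁻⁴ / 5.0967788×10⁻⁵ = 11.949 K
T = 17.8 + 11.949 = 29.749 °C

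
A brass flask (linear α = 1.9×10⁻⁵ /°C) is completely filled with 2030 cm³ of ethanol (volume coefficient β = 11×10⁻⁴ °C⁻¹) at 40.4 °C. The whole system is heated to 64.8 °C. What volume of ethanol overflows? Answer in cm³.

51.7 cm³

The flask also expands: β_container ≈ 3α = 5.7×10⁻⁵ /K
Net overflow = V₀(β_liq − 3α_cont)ΔT
β − 3α = 1.10×10⁻³ − 5.7×10⁻⁵ = 1.043×10⁻³ /K; ΔT = 24.4 K
ΔV = 2030 × 1.043×10⁻³ × 24.4 = 51.7 cm³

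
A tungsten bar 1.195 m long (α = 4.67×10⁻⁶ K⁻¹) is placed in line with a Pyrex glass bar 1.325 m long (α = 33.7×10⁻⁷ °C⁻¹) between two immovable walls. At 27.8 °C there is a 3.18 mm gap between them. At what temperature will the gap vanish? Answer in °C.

Gap closes when ΔL₁ + ΔL₂ = 3.18 mm = 3.18×10⁻³ m
(α₁L₁ + α₂L₂)ΔT = g
α₁L₁ + α₂L₂ = 4.67×10⁻⁶×1.195 + 33.7×10⁻⁷×1.325 = 1.00459×10⁻⁵ m/K
ΔT = 3.18×10⁻³ / 1.00459×10⁻⁵ = 316.55 K
T = 27.8 + 316.55 = 344.35 °C

T = 344 °C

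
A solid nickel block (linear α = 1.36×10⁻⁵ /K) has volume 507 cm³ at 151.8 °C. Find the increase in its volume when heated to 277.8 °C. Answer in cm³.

Isotropic solid: β ≈ 3α = 4.1×10⁻⁵ /K; ΔT = 126.0 K
ΔV = 3αV₀ΔT = 3(1.36×10⁻⁵)(507)(126.0) = 2.61 cm³

ΔV = 2.61 cm³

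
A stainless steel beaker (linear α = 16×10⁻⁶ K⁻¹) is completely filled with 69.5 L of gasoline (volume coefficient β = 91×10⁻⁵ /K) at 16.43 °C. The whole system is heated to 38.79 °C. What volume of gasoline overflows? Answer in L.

1.34 L

The beaker also expands: β_container ≈ 3α = 4.8×10⁻⁵ /K
Net overflow = V₀(β_liq − 3α_cont)ΔT
β − 3α = 9.10×10⁻⁴ − 4.8×10⁻⁵ = 8.62×10⁻⁴ /K; ΔT = 22.36 K
ΔV = 69.5 × 8.62×10⁻⁴ × 22.36 = 1.34 L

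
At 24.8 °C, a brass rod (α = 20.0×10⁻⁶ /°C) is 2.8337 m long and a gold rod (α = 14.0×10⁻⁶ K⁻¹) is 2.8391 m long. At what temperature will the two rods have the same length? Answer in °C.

T = 343.8 °C

L₁(1 + α₁ΔT) = L₂(1 + α₂ΔT) ⇒ ΔT = (L₂ − L₁)/(α₁L₁ − α₂L₂)
L₂ − L₁ = 2.8391 − 2.8337 = 5.40×10⁻³ m
α₁L₁ − α₂L₂ = 20.0×10⁻⁶×2.8337 − 14.0×10⁻⁶×2.8391 = 1.69266×10⁻⁵ m/K
ΔT = 5.40×10⁻³ / 1.69266×10⁻⁵ = 319.024 K
T = 24.8 + 319.024 = 343.824 °C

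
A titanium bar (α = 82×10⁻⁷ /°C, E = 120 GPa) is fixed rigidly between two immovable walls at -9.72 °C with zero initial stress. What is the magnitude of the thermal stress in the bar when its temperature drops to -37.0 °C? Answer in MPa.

Fully constrained: the free strain ε = αΔT is blocked, so σ = Eε = EαΔT.
|ΔT| = 27.28 K
σ = 120×10⁹ × 82×10⁻⁷ × 27.28 = 2.68×10⁷ Pa

σ = 26.8 MPa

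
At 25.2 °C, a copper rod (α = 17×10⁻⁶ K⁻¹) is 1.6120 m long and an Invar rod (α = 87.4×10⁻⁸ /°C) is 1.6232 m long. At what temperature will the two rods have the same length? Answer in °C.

Equal length when α₁L₁ΔT − α₂L₂ΔT = L₂ − L₁ = 1.12×10⁻² m
α₁L₁ = 2.7404×10⁻⁵, α₂L₂ = 1.4186768×10⁻⁶ → Δ(αL) = 2.59853232×10⁻⁵ m/K
ΔT = 1.12×10⁻² / 2.59853232×10⁻⁵ = 431.013 K, so T = 25.2 + 431.013 = 456.213 °C

T = 456.2 °C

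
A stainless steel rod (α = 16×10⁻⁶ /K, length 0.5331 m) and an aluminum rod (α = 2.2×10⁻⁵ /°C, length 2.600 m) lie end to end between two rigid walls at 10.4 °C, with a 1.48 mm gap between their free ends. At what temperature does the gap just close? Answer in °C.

α₁L₁ = 8.5296×10⁻⁶ m/K, α₂L₂ = 5.720×10⁻⁵ m/K → total 6.57296×10⁻⁵ m/K
ΔT = g/(α₁L₁+α₂L₂) = 1.48×10⁻³ / 6.57296×10⁻⁵ = 22.516 K
T = 10.4 + 22.516 = 32.916 °C

T = 32.9 °C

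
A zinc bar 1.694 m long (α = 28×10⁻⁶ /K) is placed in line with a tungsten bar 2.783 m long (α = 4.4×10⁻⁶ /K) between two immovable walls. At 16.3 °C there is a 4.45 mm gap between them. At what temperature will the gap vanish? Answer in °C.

T = 90.9 °C

Gap closes when ΔL₁ + ΔL₂ = 4.45 mm = 4.45×10⁻³ m
(α₁L₁ + α₂L₂)ΔT = g
α₁L₁ + α₂L₂ = 28×10⁻⁶×1.694 + 4.4×10⁻⁶×2.783 = 5.96772×10⁻⁵ m/K
ΔT = 4.45×10⁻³ / 5.96772×10⁻⁵ = 74.568 K
T = 16.3 + 74.568 = 90.868 °C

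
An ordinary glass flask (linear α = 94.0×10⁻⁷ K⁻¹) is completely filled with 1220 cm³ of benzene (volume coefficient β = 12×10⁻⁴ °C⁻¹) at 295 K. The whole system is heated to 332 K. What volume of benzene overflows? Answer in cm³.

52.9 cm³

The flask also expands: β_container ≈ 3α = 2.82×10⁻⁵ /K
Net overflow = V₀(β_liq − 3α_cont)ΔT
β − 3α = 1.20×10⁻³ − 2.82×10⁻⁵ = 1.1718×10⁻³ /K; ΔT = 37 K
ΔV = 1220 × 1.1718×10⁻³ × 37 = 52.9 cm³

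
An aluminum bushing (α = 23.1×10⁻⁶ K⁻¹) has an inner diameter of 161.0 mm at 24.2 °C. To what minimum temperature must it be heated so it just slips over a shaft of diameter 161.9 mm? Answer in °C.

Required Δd = 161.9 − 161.0 = 0.9 mm
Δd = αd₀ΔT ⇒ ΔT = Δd/(αd₀) = 0.9 / (23.1×10⁻⁶ × 161.0) = 241.99 K
T_min = 24.2 + 241.99 = 266.19 °C

T = 266 °C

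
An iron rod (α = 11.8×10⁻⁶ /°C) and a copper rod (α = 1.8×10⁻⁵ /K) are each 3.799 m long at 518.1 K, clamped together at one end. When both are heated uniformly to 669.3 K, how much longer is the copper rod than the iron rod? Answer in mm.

3.56 mm

ΔT = 151.2 K
iron: ΔL = 11.8×10⁻⁶ × 3.799 m × 151.2 = 6.7780×10⁻³ m = 6.7780 mm
copper: ΔL = 1.8×10⁻⁵ × 3.799 m × 151.2 = 1.0339×10⁻² m = 10.339 mm
difference = 10.339 − 6.7780 = 3.561 mm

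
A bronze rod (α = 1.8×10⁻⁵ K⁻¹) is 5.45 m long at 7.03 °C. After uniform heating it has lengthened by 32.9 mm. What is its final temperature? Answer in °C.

ΔL = αL₀ΔT ⇒ ΔT = ΔL / (αL₀)
ΔT = 32.9×10⁻³ m / (1.8×10⁻⁵ × 5.45 m) = 335.37 K
T = 7.03 + 335.37 = 342.40 °C

T = 342 °C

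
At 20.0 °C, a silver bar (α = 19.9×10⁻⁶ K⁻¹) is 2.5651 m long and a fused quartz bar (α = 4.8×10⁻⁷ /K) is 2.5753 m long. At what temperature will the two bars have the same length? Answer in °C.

Equal length when α₁L₁ΔT − α₂L₂ΔT = L₂ − L₁ = 1.02×10⁻² m
α₁L₁ = 5.104549×10⁻⁵, α₂L₂ = 1.236144×10⁻⁶ → Δ(αL) = 4.9809346×10⁻⁵ m/K
ΔT = 1.02×10⁻² / 4.9809346×10⁻⁵ = 204.781 K, so T = 20.0 + 204.781 = 224.781 °C

T = 224.8 °C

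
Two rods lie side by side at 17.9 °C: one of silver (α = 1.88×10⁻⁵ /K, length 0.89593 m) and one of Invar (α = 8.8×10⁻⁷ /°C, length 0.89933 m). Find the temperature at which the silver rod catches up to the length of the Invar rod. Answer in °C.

L₁(1 + α₁ΔT) = L₂(1 + α₂ΔT) ⇒ ΔT = (L₂ − L₁)/(α₁L₁ − α₂L₂)
L₂ − L₁ = 0.89933 − 0.89593 = 3.40×10⁻³ m
α₁L₁ − α₂L₂ = 1.88×10⁻⁵×0.89593 − 8.8×10⁻⁷×0.89933 = 1.60520736×10⁻⁵ m/K
ΔT = 3.40×10⁻³ / 1.60520736×10⁻⁵ = 211.811 K
T = 17.9 + 211.811 = 229.711 °C

T = 229.7 °C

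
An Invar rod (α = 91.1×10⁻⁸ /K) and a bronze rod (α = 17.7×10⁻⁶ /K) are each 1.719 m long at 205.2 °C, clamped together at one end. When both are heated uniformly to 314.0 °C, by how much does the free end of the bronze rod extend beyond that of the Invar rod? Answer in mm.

3.14 mm

ΔT = 108.8 K
Invar: ΔL = 91.1×10⁻⁸ × 1.719 m × 108.8 = 1.7038×10⁻⁴ m = 0.17038 mm
bronze: ΔL = 17.7×10⁻⁶ × 1.719 m × 108.8 = 3.3104×10⁻³ m = 3.3104 mm
difference = 3.3104 − 0.17038 = 3.14002 mm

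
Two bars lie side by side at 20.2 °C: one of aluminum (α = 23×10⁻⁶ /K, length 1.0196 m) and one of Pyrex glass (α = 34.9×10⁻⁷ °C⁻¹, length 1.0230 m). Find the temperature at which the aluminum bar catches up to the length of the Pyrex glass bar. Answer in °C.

Equal length when α₁L₁ΔT − α₂L₂ΔT = L₂ − L₁ = 3.40×10⁻³ m
α₁L₁ = 2.34508×10⁻⁵, α₂L₂ = 3.57027×10⁻⁶ → Δ(αL) = 1.988053×10⁻⁵ m/K
ΔT = 3.40×10⁻³ / 1.988053×10⁻⁵ = 171.022 K, so T = 20.2 + 171.022 = 191.222 °C

T = 191.2 °C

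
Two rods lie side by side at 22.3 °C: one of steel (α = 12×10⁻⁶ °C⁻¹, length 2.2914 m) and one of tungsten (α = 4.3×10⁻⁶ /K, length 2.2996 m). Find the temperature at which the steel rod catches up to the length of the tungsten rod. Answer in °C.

T = 488.0 °C

L₁(1 + α₁ΔT) = L₂(1 + α₂ΔT) ⇒ ΔT = (L₂ − L₁)/(α₁L₁ − α₂L₂)
L₂ − L₁ = 2.2996 − 2.2914 = 8.20×10⁻³ m
α₁L₁ − α₂L₂ = 12×10⁻⁶×2.2914 − 4.3×10⁻⁶×2.2996 = 1.760852×10⁻⁵ m/K
ΔT = 8.20×10⁻³ / 1.760852×10⁻⁵ = 465.684 K
T = 22.3 + 465.684 = 487.984 °C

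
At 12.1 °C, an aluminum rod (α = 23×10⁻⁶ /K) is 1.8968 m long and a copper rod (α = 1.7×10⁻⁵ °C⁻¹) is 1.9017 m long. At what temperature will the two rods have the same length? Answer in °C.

L₁(1 + α₁ΔT) = L₂(1 + α₂ΔT) ⇒ ΔT = (L₂ − L₁)/(α₁L₁ − α₂L₂)
L₂ − L₁ = 1.9017 − 1.8968 = 4.90×10⁻³ m
α₁L₁ − α₂L₂ = 23×10⁻⁶×1.8968 − 1.7×10⁻⁵×1.9017 = 1.12975×10⁻⁵ m/K
ΔT = 4.90×10⁻³ / 1.12975×10⁻⁵ = 433.724 K
T = 12.1 + 433.724 = 445.824 °C

T = 445.8 °C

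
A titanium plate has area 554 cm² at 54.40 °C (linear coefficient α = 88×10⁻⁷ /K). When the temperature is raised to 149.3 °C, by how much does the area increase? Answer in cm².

Area coefficient ≈ 2α; |ΔT| = 94.90 K
ΔA = 2αA₀ΔT = 2(88×10⁻⁷)(554)(94.90) = 0.925 cm²

ΔA = 0.925 cm²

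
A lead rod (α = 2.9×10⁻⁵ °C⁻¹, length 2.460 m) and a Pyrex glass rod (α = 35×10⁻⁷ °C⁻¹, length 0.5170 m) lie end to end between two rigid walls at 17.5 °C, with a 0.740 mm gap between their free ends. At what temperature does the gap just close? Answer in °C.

Gap closes when ΔL₁ + ΔL₂ = 0.740 mm = 7.40×10⁻⁴ m
(α₁L₁ + α₂L₂)ΔT = g
α₁L₁ + α₂L₂ = 2.9×10⁻⁵×2.460 + 35×10⁻⁷×0.5170 = 7.31495×10⁻⁵ m/K
ΔT = 7.40×10⁻⁴ / 7.31495×10⁻⁵ = 10.116 K
T = 17.5 + 10.116 = 27.616 °C

T = 27.6 °C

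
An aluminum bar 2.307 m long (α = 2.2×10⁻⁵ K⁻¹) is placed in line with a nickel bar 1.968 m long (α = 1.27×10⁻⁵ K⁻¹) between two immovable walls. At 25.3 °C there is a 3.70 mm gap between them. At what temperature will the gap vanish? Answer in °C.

Gap closes when ΔL₁ + ΔL₂ = 3.70 mm = 3.70×10⁻³ m
(α₁L₁ + α₂L₂)ΔT = g
α₁L₁ + α₂L₂ = 2.2×10⁻⁵×2.307 + 1.27×10⁻⁵×1.968 = 7.57476×10⁻⁵ m/K
ΔT = 3.70×10⁻³ / 7.57476×10⁻⁵ = 48.846 K
T = 25.3 + 48.846 = 74.146 °C

T = 74.1 °C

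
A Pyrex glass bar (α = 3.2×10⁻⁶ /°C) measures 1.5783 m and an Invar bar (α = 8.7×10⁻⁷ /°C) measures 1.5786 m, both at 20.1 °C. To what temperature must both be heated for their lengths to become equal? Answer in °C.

Equal length when α₁L₁ΔT − α₂L₂ΔT = L₂ − L₁ = 3.00×10⁻⁴ m
α₁L₁ = 5.05056×10⁻⁶, α₂L₂ = 1.373382×10⁻⁶ → Δ(αL) = 3.677178×10⁻⁶ m/K
ΔT = 3.00×10⁻⁴ / 3.677178×10⁻⁶ = 81.584 K, so T = 20.1 + 81.584 = 101.684 °C

T = 101.7 °C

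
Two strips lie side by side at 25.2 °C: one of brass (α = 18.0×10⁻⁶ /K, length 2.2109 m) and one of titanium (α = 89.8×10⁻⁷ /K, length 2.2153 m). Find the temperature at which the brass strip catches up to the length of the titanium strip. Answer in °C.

L₁(1 + α₁ΔT) = L₂(1 + α₂ΔT) ⇒ ΔT = (L₂ − L₁)/(α₁L₁ − α₂L₂)
L₂ − L₁ = 2.2153 − 2.2109 = 4.40×10⁻³ m
α₁L₁ − α₂L₂ = 18.0×10⁻⁶×2.2109 − 89.8×10⁻⁷×2.2153 = 1.9902806×10⁻⁵ m/K
ΔT = 4.40×10⁻³ / 1.9902806×10⁻⁵ = 221.074 K
T = 25.2 + 221.074 = 246.274 °C

T = 246.3 °C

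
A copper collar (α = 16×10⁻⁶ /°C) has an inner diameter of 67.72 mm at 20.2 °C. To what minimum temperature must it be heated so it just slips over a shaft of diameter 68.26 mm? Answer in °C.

Required Δd = 68.26 − 67.72 = 0.54 mm
Δd = αd₀ΔT ⇒ ΔT = Δd/(αd₀) = 0.54 / (16×10⁻⁶ × 67.72) = 498.38 K
T_min = 20.2 + 498.38 = 518.58 °C

T = 519 °C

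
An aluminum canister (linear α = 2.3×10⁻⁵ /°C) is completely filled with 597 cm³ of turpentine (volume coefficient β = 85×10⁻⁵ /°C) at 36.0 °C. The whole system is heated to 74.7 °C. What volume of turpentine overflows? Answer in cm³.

The canister also expands: β_container ≈ 3α = 6.9×10⁻⁵ /K
Net overflow = V₀(β_liq − 3α_cont)ΔT
β − 3α = 8.50×10⁻⁴ − 6.9×10⁻⁵ = 7.81×10⁻⁴ /K; ΔT = 38.7 K
ΔV = 597 × 7.81×10⁻⁴ × 38.7 = 18.0 cm³

18.0 cm³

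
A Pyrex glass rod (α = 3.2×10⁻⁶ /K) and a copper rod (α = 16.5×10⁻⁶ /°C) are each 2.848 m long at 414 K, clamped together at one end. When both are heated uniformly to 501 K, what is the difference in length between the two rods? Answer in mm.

ΔT = 87 K
Pyrex glass: ΔL = 3.2×10⁻⁶ × 2.848 m × 87 = 7.9288×10⁻⁴ m = 0.79288 mm
copper: ΔL = 16.5×10⁻⁶ × 2.848 m × 87 = 4.0883×10⁻³ m = 4.0883 mm
difference = 4.0883 − 0.79288 = 3.29542 mm

3.30 mm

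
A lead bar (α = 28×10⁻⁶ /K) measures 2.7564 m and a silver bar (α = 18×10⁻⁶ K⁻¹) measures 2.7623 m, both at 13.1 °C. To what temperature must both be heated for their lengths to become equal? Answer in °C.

T = 228.0 °C

L₁(1 + α₁ΔT) = L₂(1 + α₂ΔT) ⇒ ΔT = (L₂ − L₁)/(α₁L₁ − α₂L₂)
L₂ − L₁ = 2.7623 − 2.7564 = 5.90×10⁻³ m
α₁L₁ − α₂L₂ = 28×10⁻⁶×2.7564 − 18×10⁻⁶×2.7623 = 2.74578×10⁻⁵ m/K
ΔT = 5.90×10⁻³ / 2.74578×10⁻⁵ = 214.875 K
T = 13.1 + 214.875 = 227.975 °C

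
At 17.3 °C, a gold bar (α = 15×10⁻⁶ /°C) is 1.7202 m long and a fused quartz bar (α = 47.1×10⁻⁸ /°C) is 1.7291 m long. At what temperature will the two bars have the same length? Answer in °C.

Equal length when α₁L₁ΔT − α₂L₂ΔT = L₂ − L₁ = 8.90×10⁻³ m
α₁L₁ = 2.5803×10⁻⁵, α₂L₂ = 8.144061×10⁻⁷ → Δ(αL) = 2.49885939×10⁻⁵ m/K
ΔT = 8.90×10⁻³ / 2.49885939×10⁻⁵ = 356.162 K, so T = 17.3 + 356.162 = 373.462 °C

T = 373.5 °C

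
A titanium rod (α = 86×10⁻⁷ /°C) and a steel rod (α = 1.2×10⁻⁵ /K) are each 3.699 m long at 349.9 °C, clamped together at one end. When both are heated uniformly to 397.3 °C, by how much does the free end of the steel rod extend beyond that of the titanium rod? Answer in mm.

0.596 mm

ΔT = 47.4 K
titanium: ΔL = 86×10⁻⁷ × 3.699 m × 47.4 = 1.5079×10⁻³ m = 1.5079 mm
steel: ΔL = 1.2×10⁻⁵ × 3.699 m × 47.4 = 2.1040×10⁻³ m = 2.1040 mm
difference = 2.1040 − 1.5079 = 0.5961 mm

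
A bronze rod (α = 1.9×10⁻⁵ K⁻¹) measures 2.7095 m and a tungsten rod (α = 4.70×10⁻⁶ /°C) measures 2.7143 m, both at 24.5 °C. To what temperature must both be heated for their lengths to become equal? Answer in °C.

T = 148.5 °C

L₁(1 + α₁ΔT) = L₂(1 + α₂ΔT) ⇒ ΔT = (L₂ − L₁)/(α₁L₁ − α₂L₂)
L₂ − L₁ = 2.7143 − 2.7095 = 4.80×10⁻³ m
α₁L₁ − α₂L₂ = 1.9×10⁻⁵×2.7095 − 4.70×10⁻⁶×2.7143 = 3.872329×10⁻⁵ m/K
ΔT = 4.80×10⁻³ / 3.872329×10⁻⁵ = 123.956 K
T = 24.5 + 123.956 = 148.456 °C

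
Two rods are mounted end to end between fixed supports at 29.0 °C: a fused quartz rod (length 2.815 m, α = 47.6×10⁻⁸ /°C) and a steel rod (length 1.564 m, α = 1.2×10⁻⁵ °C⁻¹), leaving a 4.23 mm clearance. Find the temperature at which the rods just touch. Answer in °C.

T = 239 °C

Gap closes when ΔL₁ + ΔL₂ = 4.23 mm = 4.23×10⁻³ m
(α₁L₁ + α₂L₂)ΔT = g
α₁L₁ + α₂L₂ = 47.6×10⁻⁸×2.815 + 1.2×10⁻⁵×1.564 = 2.010794×10⁻⁵ m/K
ΔT = 4.23×10⁻³ / 2.010794×10⁻⁵ = 210.36 K
T = 29.0 + 210.36 = 239.36 °C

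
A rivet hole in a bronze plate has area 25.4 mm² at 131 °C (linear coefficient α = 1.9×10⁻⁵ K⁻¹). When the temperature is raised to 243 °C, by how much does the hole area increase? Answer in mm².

ΔA = 0.108 mm²

Area coefficient ≈ 2α; |ΔT| = 112 K
ΔA = 2αA₀ΔT = 2(1.9×10⁻⁵)(25.4)(112) = 0.108 mm²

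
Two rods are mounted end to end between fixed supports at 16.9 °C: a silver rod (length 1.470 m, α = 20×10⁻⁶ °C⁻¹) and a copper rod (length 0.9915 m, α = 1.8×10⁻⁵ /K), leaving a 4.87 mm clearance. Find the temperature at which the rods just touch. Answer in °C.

T = 120 °C

Gap closes when ΔL₁ + ΔL₂ = 4.87 mm = 4.87×10⁻³ m
(α₁L₁ + α₂L₂)ΔT = g
α₁L₁ + α₂L₂ = 20×10⁻⁶×1.470 + 1.8×10⁻⁵×0.9915 = 4.7247×10⁻⁵ m/K
ΔT = 4.87×10⁻³ / 4.7247×10⁻⁵ = 103.08 K
T = 16.9 + 103.08 = 119.98 °C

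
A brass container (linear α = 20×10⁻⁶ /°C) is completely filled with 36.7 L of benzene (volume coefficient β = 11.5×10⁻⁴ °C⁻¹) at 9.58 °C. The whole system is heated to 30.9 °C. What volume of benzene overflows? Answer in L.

The container also expands: β_container ≈ 3α = 6.0×10⁻⁵ /K
Net overflow = V₀(β_liq − 3α_cont)ΔT
β − 3α = 1.15×10⁻³ − 6.0×10⁻⁵ = 1.09×10⁻³ /K; ΔT = 21.32 K
ΔV = 36.7 × 1.09×10⁻³ × 21.32 = 0.853 L

0.853 L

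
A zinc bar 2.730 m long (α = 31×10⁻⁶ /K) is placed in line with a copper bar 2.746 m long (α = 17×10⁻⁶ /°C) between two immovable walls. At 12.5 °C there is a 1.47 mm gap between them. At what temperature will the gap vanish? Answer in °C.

α₁L₁ = 8.463×10⁻⁵ m/K, α₂L₂ = 4.6682×10⁻⁵ m/K → total 1.31312×10⁻⁴ m/K
ΔT = g/(α₁L₁+α₂L₂) = 1.47×10⁻³ / 1.31312×10⁻⁴ = 11.195 K
T = 12.5 + 11.195 = 23.695 °C

T = 23.7 °C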